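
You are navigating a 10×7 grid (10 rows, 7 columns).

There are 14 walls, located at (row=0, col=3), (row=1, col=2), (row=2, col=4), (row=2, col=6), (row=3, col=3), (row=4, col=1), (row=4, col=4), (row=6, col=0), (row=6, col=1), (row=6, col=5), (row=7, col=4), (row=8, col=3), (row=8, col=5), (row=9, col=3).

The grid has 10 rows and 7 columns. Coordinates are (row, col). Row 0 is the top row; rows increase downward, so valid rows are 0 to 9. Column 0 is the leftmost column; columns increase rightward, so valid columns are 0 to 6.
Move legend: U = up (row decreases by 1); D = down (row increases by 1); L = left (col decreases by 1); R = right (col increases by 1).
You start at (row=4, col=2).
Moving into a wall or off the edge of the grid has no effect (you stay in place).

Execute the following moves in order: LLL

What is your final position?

Answer: Final position: (row=4, col=2)

Derivation:
Start: (row=4, col=2)
  [×3]L (left): blocked, stay at (row=4, col=2)
Final: (row=4, col=2)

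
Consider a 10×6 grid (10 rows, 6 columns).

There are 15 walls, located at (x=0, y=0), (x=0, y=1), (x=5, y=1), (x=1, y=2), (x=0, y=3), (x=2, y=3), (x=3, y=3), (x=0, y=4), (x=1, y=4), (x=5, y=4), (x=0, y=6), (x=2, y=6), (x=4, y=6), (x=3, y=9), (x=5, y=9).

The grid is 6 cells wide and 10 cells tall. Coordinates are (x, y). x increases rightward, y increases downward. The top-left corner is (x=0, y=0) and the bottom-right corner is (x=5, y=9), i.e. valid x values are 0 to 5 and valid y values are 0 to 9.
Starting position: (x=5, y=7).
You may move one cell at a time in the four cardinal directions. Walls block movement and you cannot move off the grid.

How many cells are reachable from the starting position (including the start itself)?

Answer: Reachable cells: 43

Derivation:
BFS flood-fill from (x=5, y=7):
  Distance 0: (x=5, y=7)
  Distance 1: (x=5, y=6), (x=4, y=7), (x=5, y=8)
  Distance 2: (x=5, y=5), (x=3, y=7), (x=4, y=8)
  Distance 3: (x=4, y=5), (x=3, y=6), (x=2, y=7), (x=3, y=8), (x=4, y=9)
  Distance 4: (x=4, y=4), (x=3, y=5), (x=1, y=7), (x=2, y=8)
  Distance 5: (x=4, y=3), (x=3, y=4), (x=2, y=5), (x=1, y=6), (x=0, y=7), (x=1, y=8), (x=2, y=9)
  Distance 6: (x=4, y=2), (x=5, y=3), (x=2, y=4), (x=1, y=5), (x=0, y=8), (x=1, y=9)
  Distance 7: (x=4, y=1), (x=3, y=2), (x=5, y=2), (x=0, y=5), (x=0, y=9)
  Distance 8: (x=4, y=0), (x=3, y=1), (x=2, y=2)
  Distance 9: (x=3, y=0), (x=5, y=0), (x=2, y=1)
  Distance 10: (x=2, y=0), (x=1, y=1)
  Distance 11: (x=1, y=0)
Total reachable: 43 (grid has 45 open cells total)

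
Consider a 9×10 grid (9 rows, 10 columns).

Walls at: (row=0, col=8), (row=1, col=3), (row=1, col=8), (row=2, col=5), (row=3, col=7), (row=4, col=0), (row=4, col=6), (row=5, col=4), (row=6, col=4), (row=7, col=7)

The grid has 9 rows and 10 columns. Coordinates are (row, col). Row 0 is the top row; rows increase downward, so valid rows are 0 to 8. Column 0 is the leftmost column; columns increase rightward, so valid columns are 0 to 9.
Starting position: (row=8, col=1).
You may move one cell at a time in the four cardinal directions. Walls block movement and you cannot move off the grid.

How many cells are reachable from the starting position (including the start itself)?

BFS flood-fill from (row=8, col=1):
  Distance 0: (row=8, col=1)
  Distance 1: (row=7, col=1), (row=8, col=0), (row=8, col=2)
  Distance 2: (row=6, col=1), (row=7, col=0), (row=7, col=2), (row=8, col=3)
  Distance 3: (row=5, col=1), (row=6, col=0), (row=6, col=2), (row=7, col=3), (row=8, col=4)
  Distance 4: (row=4, col=1), (row=5, col=0), (row=5, col=2), (row=6, col=3), (row=7, col=4), (row=8, col=5)
  Distance 5: (row=3, col=1), (row=4, col=2), (row=5, col=3), (row=7, col=5), (row=8, col=6)
  Distance 6: (row=2, col=1), (row=3, col=0), (row=3, col=2), (row=4, col=3), (row=6, col=5), (row=7, col=6), (row=8, col=7)
  Distance 7: (row=1, col=1), (row=2, col=0), (row=2, col=2), (row=3, col=3), (row=4, col=4), (row=5, col=5), (row=6, col=6), (row=8, col=8)
  Distance 8: (row=0, col=1), (row=1, col=0), (row=1, col=2), (row=2, col=3), (row=3, col=4), (row=4, col=5), (row=5, col=6), (row=6, col=7), (row=7, col=8), (row=8, col=9)
  Distance 9: (row=0, col=0), (row=0, col=2), (row=2, col=4), (row=3, col=5), (row=5, col=7), (row=6, col=8), (row=7, col=9)
  Distance 10: (row=0, col=3), (row=1, col=4), (row=3, col=6), (row=4, col=7), (row=5, col=8), (row=6, col=9)
  Distance 11: (row=0, col=4), (row=1, col=5), (row=2, col=6), (row=4, col=8), (row=5, col=9)
  Distance 12: (row=0, col=5), (row=1, col=6), (row=2, col=7), (row=3, col=8), (row=4, col=9)
  Distance 13: (row=0, col=6), (row=1, col=7), (row=2, col=8), (row=3, col=9)
  Distance 14: (row=0, col=7), (row=2, col=9)
  Distance 15: (row=1, col=9)
  Distance 16: (row=0, col=9)
Total reachable: 80 (grid has 80 open cells total)

Answer: Reachable cells: 80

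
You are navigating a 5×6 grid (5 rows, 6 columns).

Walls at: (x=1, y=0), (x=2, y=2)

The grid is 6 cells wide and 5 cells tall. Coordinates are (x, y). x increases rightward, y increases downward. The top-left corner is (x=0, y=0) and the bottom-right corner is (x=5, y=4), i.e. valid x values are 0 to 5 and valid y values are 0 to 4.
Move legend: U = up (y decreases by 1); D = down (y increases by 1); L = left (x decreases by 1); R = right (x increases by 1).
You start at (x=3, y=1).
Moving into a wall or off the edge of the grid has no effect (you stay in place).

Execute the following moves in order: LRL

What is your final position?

Start: (x=3, y=1)
  L (left): (x=3, y=1) -> (x=2, y=1)
  R (right): (x=2, y=1) -> (x=3, y=1)
  L (left): (x=3, y=1) -> (x=2, y=1)
Final: (x=2, y=1)

Answer: Final position: (x=2, y=1)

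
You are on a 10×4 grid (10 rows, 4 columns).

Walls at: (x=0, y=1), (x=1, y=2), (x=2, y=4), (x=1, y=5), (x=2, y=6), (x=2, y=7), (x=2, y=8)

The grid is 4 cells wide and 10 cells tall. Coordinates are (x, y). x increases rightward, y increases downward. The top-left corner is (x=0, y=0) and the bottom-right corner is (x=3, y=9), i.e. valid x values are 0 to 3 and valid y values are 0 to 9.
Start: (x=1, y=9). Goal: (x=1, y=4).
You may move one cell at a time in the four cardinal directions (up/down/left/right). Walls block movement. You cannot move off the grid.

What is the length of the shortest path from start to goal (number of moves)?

BFS from (x=1, y=9) until reaching (x=1, y=4):
  Distance 0: (x=1, y=9)
  Distance 1: (x=1, y=8), (x=0, y=9), (x=2, y=9)
  Distance 2: (x=1, y=7), (x=0, y=8), (x=3, y=9)
  Distance 3: (x=1, y=6), (x=0, y=7), (x=3, y=8)
  Distance 4: (x=0, y=6), (x=3, y=7)
  Distance 5: (x=0, y=5), (x=3, y=6)
  Distance 6: (x=0, y=4), (x=3, y=5)
  Distance 7: (x=0, y=3), (x=1, y=4), (x=3, y=4), (x=2, y=5)  <- goal reached here
One shortest path (7 moves): (x=1, y=9) -> (x=0, y=9) -> (x=0, y=8) -> (x=0, y=7) -> (x=0, y=6) -> (x=0, y=5) -> (x=0, y=4) -> (x=1, y=4)

Answer: Shortest path length: 7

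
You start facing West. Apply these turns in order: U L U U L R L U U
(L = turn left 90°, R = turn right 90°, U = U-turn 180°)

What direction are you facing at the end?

Answer: Final heading: West

Derivation:
Start: West
  U (U-turn (180°)) -> East
  L (left (90° counter-clockwise)) -> North
  U (U-turn (180°)) -> South
  U (U-turn (180°)) -> North
  L (left (90° counter-clockwise)) -> West
  R (right (90° clockwise)) -> North
  L (left (90° counter-clockwise)) -> West
  U (U-turn (180°)) -> East
  U (U-turn (180°)) -> West
Final: West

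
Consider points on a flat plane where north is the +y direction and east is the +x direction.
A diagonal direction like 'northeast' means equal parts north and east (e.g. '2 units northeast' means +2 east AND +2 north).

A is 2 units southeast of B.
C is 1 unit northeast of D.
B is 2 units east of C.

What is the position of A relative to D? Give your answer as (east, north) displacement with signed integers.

Answer: A is at (east=5, north=-1) relative to D.

Derivation:
Place D at the origin (east=0, north=0).
  C is 1 unit northeast of D: delta (east=+1, north=+1); C at (east=1, north=1).
  B is 2 units east of C: delta (east=+2, north=+0); B at (east=3, north=1).
  A is 2 units southeast of B: delta (east=+2, north=-2); A at (east=5, north=-1).
Therefore A relative to D: (east=5, north=-1).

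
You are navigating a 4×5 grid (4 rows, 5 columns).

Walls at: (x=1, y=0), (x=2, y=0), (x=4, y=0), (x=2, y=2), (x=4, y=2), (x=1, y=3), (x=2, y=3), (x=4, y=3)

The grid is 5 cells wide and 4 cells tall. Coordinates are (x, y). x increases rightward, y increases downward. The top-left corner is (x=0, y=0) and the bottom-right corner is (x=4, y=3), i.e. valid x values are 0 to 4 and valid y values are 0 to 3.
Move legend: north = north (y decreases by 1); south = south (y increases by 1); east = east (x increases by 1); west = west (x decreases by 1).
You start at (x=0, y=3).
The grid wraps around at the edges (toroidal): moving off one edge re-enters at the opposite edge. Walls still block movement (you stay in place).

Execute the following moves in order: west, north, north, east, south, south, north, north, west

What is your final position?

Start: (x=0, y=3)
  west (west): blocked, stay at (x=0, y=3)
  north (north): (x=0, y=3) -> (x=0, y=2)
  north (north): (x=0, y=2) -> (x=0, y=1)
  east (east): (x=0, y=1) -> (x=1, y=1)
  south (south): (x=1, y=1) -> (x=1, y=2)
  south (south): blocked, stay at (x=1, y=2)
  north (north): (x=1, y=2) -> (x=1, y=1)
  north (north): blocked, stay at (x=1, y=1)
  west (west): (x=1, y=1) -> (x=0, y=1)
Final: (x=0, y=1)

Answer: Final position: (x=0, y=1)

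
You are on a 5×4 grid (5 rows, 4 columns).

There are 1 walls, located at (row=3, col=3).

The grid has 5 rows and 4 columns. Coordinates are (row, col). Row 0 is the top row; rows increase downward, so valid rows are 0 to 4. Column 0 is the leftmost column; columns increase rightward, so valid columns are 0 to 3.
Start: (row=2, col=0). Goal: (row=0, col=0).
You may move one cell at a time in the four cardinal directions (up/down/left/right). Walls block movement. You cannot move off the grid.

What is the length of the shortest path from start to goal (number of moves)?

BFS from (row=2, col=0) until reaching (row=0, col=0):
  Distance 0: (row=2, col=0)
  Distance 1: (row=1, col=0), (row=2, col=1), (row=3, col=0)
  Distance 2: (row=0, col=0), (row=1, col=1), (row=2, col=2), (row=3, col=1), (row=4, col=0)  <- goal reached here
One shortest path (2 moves): (row=2, col=0) -> (row=1, col=0) -> (row=0, col=0)

Answer: Shortest path length: 2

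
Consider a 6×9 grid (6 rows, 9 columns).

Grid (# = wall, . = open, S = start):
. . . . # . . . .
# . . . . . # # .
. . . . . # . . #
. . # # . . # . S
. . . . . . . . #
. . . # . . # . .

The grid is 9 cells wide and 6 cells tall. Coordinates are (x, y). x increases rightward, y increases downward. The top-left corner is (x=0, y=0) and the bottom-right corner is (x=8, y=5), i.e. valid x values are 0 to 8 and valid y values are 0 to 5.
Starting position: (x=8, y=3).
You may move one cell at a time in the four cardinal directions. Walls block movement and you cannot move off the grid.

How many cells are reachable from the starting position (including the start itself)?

Answer: Reachable cells: 42

Derivation:
BFS flood-fill from (x=8, y=3):
  Distance 0: (x=8, y=3)
  Distance 1: (x=7, y=3)
  Distance 2: (x=7, y=2), (x=7, y=4)
  Distance 3: (x=6, y=2), (x=6, y=4), (x=7, y=5)
  Distance 4: (x=5, y=4), (x=8, y=5)
  Distance 5: (x=5, y=3), (x=4, y=4), (x=5, y=5)
  Distance 6: (x=4, y=3), (x=3, y=4), (x=4, y=5)
  Distance 7: (x=4, y=2), (x=2, y=4)
  Distance 8: (x=4, y=1), (x=3, y=2), (x=1, y=4), (x=2, y=5)
  Distance 9: (x=3, y=1), (x=5, y=1), (x=2, y=2), (x=1, y=3), (x=0, y=4), (x=1, y=5)
  Distance 10: (x=3, y=0), (x=5, y=0), (x=2, y=1), (x=1, y=2), (x=0, y=3), (x=0, y=5)
  Distance 11: (x=2, y=0), (x=6, y=0), (x=1, y=1), (x=0, y=2)
  Distance 12: (x=1, y=0), (x=7, y=0)
  Distance 13: (x=0, y=0), (x=8, y=0)
  Distance 14: (x=8, y=1)
Total reachable: 42 (grid has 42 open cells total)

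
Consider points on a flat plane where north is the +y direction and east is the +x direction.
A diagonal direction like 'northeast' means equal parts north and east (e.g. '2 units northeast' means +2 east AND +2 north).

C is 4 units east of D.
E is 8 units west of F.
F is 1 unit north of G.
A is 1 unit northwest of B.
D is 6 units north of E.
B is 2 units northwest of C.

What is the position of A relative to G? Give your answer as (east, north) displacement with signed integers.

Answer: A is at (east=-7, north=10) relative to G.

Derivation:
Place G at the origin (east=0, north=0).
  F is 1 unit north of G: delta (east=+0, north=+1); F at (east=0, north=1).
  E is 8 units west of F: delta (east=-8, north=+0); E at (east=-8, north=1).
  D is 6 units north of E: delta (east=+0, north=+6); D at (east=-8, north=7).
  C is 4 units east of D: delta (east=+4, north=+0); C at (east=-4, north=7).
  B is 2 units northwest of C: delta (east=-2, north=+2); B at (east=-6, north=9).
  A is 1 unit northwest of B: delta (east=-1, north=+1); A at (east=-7, north=10).
Therefore A relative to G: (east=-7, north=10).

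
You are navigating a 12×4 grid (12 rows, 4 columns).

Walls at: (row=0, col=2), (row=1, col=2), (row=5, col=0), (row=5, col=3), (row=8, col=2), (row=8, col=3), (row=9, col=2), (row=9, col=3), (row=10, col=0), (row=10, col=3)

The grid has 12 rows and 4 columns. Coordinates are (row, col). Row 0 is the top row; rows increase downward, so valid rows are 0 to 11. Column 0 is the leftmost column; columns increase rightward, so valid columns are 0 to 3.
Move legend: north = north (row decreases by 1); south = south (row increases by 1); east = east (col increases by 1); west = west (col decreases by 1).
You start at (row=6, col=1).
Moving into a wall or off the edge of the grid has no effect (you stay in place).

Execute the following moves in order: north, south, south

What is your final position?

Start: (row=6, col=1)
  north (north): (row=6, col=1) -> (row=5, col=1)
  south (south): (row=5, col=1) -> (row=6, col=1)
  south (south): (row=6, col=1) -> (row=7, col=1)
Final: (row=7, col=1)

Answer: Final position: (row=7, col=1)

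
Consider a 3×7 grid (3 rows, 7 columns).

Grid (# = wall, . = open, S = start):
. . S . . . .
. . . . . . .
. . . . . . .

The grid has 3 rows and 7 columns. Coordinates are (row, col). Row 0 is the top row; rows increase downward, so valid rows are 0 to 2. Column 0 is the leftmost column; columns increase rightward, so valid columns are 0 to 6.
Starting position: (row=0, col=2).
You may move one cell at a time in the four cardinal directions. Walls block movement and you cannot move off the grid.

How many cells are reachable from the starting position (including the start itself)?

BFS flood-fill from (row=0, col=2):
  Distance 0: (row=0, col=2)
  Distance 1: (row=0, col=1), (row=0, col=3), (row=1, col=2)
  Distance 2: (row=0, col=0), (row=0, col=4), (row=1, col=1), (row=1, col=3), (row=2, col=2)
  Distance 3: (row=0, col=5), (row=1, col=0), (row=1, col=4), (row=2, col=1), (row=2, col=3)
  Distance 4: (row=0, col=6), (row=1, col=5), (row=2, col=0), (row=2, col=4)
  Distance 5: (row=1, col=6), (row=2, col=5)
  Distance 6: (row=2, col=6)
Total reachable: 21 (grid has 21 open cells total)

Answer: Reachable cells: 21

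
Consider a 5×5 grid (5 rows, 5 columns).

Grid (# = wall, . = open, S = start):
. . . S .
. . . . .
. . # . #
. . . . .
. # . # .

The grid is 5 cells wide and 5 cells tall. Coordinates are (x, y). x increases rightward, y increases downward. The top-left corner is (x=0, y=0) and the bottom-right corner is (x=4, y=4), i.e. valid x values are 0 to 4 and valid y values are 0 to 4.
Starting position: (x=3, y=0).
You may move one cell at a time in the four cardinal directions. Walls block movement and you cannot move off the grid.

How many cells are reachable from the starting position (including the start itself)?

BFS flood-fill from (x=3, y=0):
  Distance 0: (x=3, y=0)
  Distance 1: (x=2, y=0), (x=4, y=0), (x=3, y=1)
  Distance 2: (x=1, y=0), (x=2, y=1), (x=4, y=1), (x=3, y=2)
  Distance 3: (x=0, y=0), (x=1, y=1), (x=3, y=3)
  Distance 4: (x=0, y=1), (x=1, y=2), (x=2, y=3), (x=4, y=3)
  Distance 5: (x=0, y=2), (x=1, y=3), (x=2, y=4), (x=4, y=4)
  Distance 6: (x=0, y=3)
  Distance 7: (x=0, y=4)
Total reachable: 21 (grid has 21 open cells total)

Answer: Reachable cells: 21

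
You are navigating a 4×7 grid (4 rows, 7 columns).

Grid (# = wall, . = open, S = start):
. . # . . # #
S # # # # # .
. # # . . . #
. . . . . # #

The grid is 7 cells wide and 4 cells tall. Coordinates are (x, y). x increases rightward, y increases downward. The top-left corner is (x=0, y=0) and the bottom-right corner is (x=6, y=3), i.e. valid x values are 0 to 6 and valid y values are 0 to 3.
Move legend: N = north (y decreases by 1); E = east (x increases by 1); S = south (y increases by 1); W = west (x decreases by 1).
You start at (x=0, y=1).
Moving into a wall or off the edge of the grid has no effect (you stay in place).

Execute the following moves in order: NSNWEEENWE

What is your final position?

Start: (x=0, y=1)
  N (north): (x=0, y=1) -> (x=0, y=0)
  S (south): (x=0, y=0) -> (x=0, y=1)
  N (north): (x=0, y=1) -> (x=0, y=0)
  W (west): blocked, stay at (x=0, y=0)
  E (east): (x=0, y=0) -> (x=1, y=0)
  E (east): blocked, stay at (x=1, y=0)
  E (east): blocked, stay at (x=1, y=0)
  N (north): blocked, stay at (x=1, y=0)
  W (west): (x=1, y=0) -> (x=0, y=0)
  E (east): (x=0, y=0) -> (x=1, y=0)
Final: (x=1, y=0)

Answer: Final position: (x=1, y=0)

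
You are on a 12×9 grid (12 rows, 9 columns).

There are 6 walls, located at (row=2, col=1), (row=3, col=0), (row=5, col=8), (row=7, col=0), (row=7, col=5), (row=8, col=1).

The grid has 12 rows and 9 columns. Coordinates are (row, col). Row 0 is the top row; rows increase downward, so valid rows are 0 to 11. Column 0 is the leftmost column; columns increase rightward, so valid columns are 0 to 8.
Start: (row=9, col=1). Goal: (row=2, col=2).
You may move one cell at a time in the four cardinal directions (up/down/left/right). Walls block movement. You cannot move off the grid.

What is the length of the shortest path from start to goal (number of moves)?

Answer: Shortest path length: 8

Derivation:
BFS from (row=9, col=1) until reaching (row=2, col=2):
  Distance 0: (row=9, col=1)
  Distance 1: (row=9, col=0), (row=9, col=2), (row=10, col=1)
  Distance 2: (row=8, col=0), (row=8, col=2), (row=9, col=3), (row=10, col=0), (row=10, col=2), (row=11, col=1)
  Distance 3: (row=7, col=2), (row=8, col=3), (row=9, col=4), (row=10, col=3), (row=11, col=0), (row=11, col=2)
  Distance 4: (row=6, col=2), (row=7, col=1), (row=7, col=3), (row=8, col=4), (row=9, col=5), (row=10, col=4), (row=11, col=3)
  Distance 5: (row=5, col=2), (row=6, col=1), (row=6, col=3), (row=7, col=4), (row=8, col=5), (row=9, col=6), (row=10, col=5), (row=11, col=4)
  Distance 6: (row=4, col=2), (row=5, col=1), (row=5, col=3), (row=6, col=0), (row=6, col=4), (row=8, col=6), (row=9, col=7), (row=10, col=6), (row=11, col=5)
  Distance 7: (row=3, col=2), (row=4, col=1), (row=4, col=3), (row=5, col=0), (row=5, col=4), (row=6, col=5), (row=7, col=6), (row=8, col=7), (row=9, col=8), (row=10, col=7), (row=11, col=6)
  Distance 8: (row=2, col=2), (row=3, col=1), (row=3, col=3), (row=4, col=0), (row=4, col=4), (row=5, col=5), (row=6, col=6), (row=7, col=7), (row=8, col=8), (row=10, col=8), (row=11, col=7)  <- goal reached here
One shortest path (8 moves): (row=9, col=1) -> (row=9, col=2) -> (row=8, col=2) -> (row=7, col=2) -> (row=6, col=2) -> (row=5, col=2) -> (row=4, col=2) -> (row=3, col=2) -> (row=2, col=2)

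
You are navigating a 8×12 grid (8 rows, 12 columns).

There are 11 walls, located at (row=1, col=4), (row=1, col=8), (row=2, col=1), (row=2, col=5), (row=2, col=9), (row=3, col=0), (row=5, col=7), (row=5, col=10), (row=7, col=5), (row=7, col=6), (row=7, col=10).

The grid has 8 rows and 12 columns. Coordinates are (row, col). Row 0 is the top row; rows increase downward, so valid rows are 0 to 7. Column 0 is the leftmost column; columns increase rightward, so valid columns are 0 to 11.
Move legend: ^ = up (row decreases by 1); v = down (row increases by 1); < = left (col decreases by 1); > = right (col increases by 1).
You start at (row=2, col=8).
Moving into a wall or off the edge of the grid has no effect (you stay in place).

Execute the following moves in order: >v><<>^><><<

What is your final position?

Start: (row=2, col=8)
  > (right): blocked, stay at (row=2, col=8)
  v (down): (row=2, col=8) -> (row=3, col=8)
  > (right): (row=3, col=8) -> (row=3, col=9)
  < (left): (row=3, col=9) -> (row=3, col=8)
  < (left): (row=3, col=8) -> (row=3, col=7)
  > (right): (row=3, col=7) -> (row=3, col=8)
  ^ (up): (row=3, col=8) -> (row=2, col=8)
  > (right): blocked, stay at (row=2, col=8)
  < (left): (row=2, col=8) -> (row=2, col=7)
  > (right): (row=2, col=7) -> (row=2, col=8)
  < (left): (row=2, col=8) -> (row=2, col=7)
  < (left): (row=2, col=7) -> (row=2, col=6)
Final: (row=2, col=6)

Answer: Final position: (row=2, col=6)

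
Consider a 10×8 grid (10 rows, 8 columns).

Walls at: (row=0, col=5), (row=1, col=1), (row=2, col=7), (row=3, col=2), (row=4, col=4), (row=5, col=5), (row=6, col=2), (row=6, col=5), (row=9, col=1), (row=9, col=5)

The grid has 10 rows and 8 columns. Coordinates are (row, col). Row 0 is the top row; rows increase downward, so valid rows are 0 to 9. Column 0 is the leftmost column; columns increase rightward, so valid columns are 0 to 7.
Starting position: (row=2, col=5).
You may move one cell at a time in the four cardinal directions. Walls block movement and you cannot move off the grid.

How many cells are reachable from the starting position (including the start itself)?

Answer: Reachable cells: 70

Derivation:
BFS flood-fill from (row=2, col=5):
  Distance 0: (row=2, col=5)
  Distance 1: (row=1, col=5), (row=2, col=4), (row=2, col=6), (row=3, col=5)
  Distance 2: (row=1, col=4), (row=1, col=6), (row=2, col=3), (row=3, col=4), (row=3, col=6), (row=4, col=5)
  Distance 3: (row=0, col=4), (row=0, col=6), (row=1, col=3), (row=1, col=7), (row=2, col=2), (row=3, col=3), (row=3, col=7), (row=4, col=6)
  Distance 4: (row=0, col=3), (row=0, col=7), (row=1, col=2), (row=2, col=1), (row=4, col=3), (row=4, col=7), (row=5, col=6)
  Distance 5: (row=0, col=2), (row=2, col=0), (row=3, col=1), (row=4, col=2), (row=5, col=3), (row=5, col=7), (row=6, col=6)
  Distance 6: (row=0, col=1), (row=1, col=0), (row=3, col=0), (row=4, col=1), (row=5, col=2), (row=5, col=4), (row=6, col=3), (row=6, col=7), (row=7, col=6)
  Distance 7: (row=0, col=0), (row=4, col=0), (row=5, col=1), (row=6, col=4), (row=7, col=3), (row=7, col=5), (row=7, col=7), (row=8, col=6)
  Distance 8: (row=5, col=0), (row=6, col=1), (row=7, col=2), (row=7, col=4), (row=8, col=3), (row=8, col=5), (row=8, col=7), (row=9, col=6)
  Distance 9: (row=6, col=0), (row=7, col=1), (row=8, col=2), (row=8, col=4), (row=9, col=3), (row=9, col=7)
  Distance 10: (row=7, col=0), (row=8, col=1), (row=9, col=2), (row=9, col=4)
  Distance 11: (row=8, col=0)
  Distance 12: (row=9, col=0)
Total reachable: 70 (grid has 70 open cells total)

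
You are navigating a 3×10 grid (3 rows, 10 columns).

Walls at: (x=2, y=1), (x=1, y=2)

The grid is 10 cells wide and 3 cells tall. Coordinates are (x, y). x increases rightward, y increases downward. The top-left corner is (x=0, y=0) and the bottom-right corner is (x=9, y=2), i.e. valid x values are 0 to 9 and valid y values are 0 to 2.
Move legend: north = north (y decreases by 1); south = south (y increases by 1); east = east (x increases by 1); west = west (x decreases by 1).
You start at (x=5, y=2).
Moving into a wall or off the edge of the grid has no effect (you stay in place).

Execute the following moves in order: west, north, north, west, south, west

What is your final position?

Answer: Final position: (x=3, y=1)

Derivation:
Start: (x=5, y=2)
  west (west): (x=5, y=2) -> (x=4, y=2)
  north (north): (x=4, y=2) -> (x=4, y=1)
  north (north): (x=4, y=1) -> (x=4, y=0)
  west (west): (x=4, y=0) -> (x=3, y=0)
  south (south): (x=3, y=0) -> (x=3, y=1)
  west (west): blocked, stay at (x=3, y=1)
Final: (x=3, y=1)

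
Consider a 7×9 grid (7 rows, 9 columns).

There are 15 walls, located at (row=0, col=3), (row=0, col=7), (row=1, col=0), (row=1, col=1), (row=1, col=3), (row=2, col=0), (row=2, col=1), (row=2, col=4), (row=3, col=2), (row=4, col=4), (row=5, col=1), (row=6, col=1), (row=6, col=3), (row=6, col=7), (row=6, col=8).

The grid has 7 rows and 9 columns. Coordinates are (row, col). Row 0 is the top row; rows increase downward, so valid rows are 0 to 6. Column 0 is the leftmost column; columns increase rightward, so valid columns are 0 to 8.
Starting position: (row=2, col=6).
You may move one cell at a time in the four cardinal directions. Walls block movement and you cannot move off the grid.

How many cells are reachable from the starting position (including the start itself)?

Answer: Reachable cells: 48

Derivation:
BFS flood-fill from (row=2, col=6):
  Distance 0: (row=2, col=6)
  Distance 1: (row=1, col=6), (row=2, col=5), (row=2, col=7), (row=3, col=6)
  Distance 2: (row=0, col=6), (row=1, col=5), (row=1, col=7), (row=2, col=8), (row=3, col=5), (row=3, col=7), (row=4, col=6)
  Distance 3: (row=0, col=5), (row=1, col=4), (row=1, col=8), (row=3, col=4), (row=3, col=8), (row=4, col=5), (row=4, col=7), (row=5, col=6)
  Distance 4: (row=0, col=4), (row=0, col=8), (row=3, col=3), (row=4, col=8), (row=5, col=5), (row=5, col=7), (row=6, col=6)
  Distance 5: (row=2, col=3), (row=4, col=3), (row=5, col=4), (row=5, col=8), (row=6, col=5)
  Distance 6: (row=2, col=2), (row=4, col=2), (row=5, col=3), (row=6, col=4)
  Distance 7: (row=1, col=2), (row=4, col=1), (row=5, col=2)
  Distance 8: (row=0, col=2), (row=3, col=1), (row=4, col=0), (row=6, col=2)
  Distance 9: (row=0, col=1), (row=3, col=0), (row=5, col=0)
  Distance 10: (row=0, col=0), (row=6, col=0)
Total reachable: 48 (grid has 48 open cells total)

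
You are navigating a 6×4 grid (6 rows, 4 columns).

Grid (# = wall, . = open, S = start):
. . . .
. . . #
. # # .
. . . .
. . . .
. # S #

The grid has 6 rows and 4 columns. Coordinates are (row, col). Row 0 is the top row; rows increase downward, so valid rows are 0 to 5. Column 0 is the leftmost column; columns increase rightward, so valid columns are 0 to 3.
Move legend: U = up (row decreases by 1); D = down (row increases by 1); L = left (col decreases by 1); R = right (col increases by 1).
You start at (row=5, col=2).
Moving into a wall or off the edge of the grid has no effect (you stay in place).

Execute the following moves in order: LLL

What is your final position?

Answer: Final position: (row=5, col=2)

Derivation:
Start: (row=5, col=2)
  [×3]L (left): blocked, stay at (row=5, col=2)
Final: (row=5, col=2)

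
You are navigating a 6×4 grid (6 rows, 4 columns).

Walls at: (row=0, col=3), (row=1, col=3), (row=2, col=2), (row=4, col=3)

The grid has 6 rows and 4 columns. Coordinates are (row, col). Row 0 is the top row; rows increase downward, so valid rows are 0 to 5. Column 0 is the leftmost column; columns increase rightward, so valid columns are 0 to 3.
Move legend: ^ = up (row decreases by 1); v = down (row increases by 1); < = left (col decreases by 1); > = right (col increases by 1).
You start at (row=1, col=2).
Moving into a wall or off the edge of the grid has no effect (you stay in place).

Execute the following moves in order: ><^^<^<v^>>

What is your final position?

Answer: Final position: (row=0, col=2)

Derivation:
Start: (row=1, col=2)
  > (right): blocked, stay at (row=1, col=2)
  < (left): (row=1, col=2) -> (row=1, col=1)
  ^ (up): (row=1, col=1) -> (row=0, col=1)
  ^ (up): blocked, stay at (row=0, col=1)
  < (left): (row=0, col=1) -> (row=0, col=0)
  ^ (up): blocked, stay at (row=0, col=0)
  < (left): blocked, stay at (row=0, col=0)
  v (down): (row=0, col=0) -> (row=1, col=0)
  ^ (up): (row=1, col=0) -> (row=0, col=0)
  > (right): (row=0, col=0) -> (row=0, col=1)
  > (right): (row=0, col=1) -> (row=0, col=2)
Final: (row=0, col=2)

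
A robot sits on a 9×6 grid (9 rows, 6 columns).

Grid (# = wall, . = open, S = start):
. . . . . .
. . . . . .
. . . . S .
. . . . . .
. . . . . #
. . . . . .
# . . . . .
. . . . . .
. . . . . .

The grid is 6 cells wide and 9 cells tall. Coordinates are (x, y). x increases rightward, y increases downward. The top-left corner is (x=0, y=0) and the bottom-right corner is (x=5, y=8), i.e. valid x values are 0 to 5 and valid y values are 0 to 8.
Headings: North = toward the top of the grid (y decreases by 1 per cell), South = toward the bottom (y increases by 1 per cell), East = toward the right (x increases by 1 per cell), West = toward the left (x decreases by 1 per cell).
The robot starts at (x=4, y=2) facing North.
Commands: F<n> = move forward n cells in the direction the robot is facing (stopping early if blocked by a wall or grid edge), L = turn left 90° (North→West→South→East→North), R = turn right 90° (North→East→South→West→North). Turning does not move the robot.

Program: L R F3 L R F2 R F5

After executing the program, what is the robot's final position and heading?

Answer: Final position: (x=5, y=0), facing East

Derivation:
Start: (x=4, y=2), facing North
  L: turn left, now facing West
  R: turn right, now facing North
  F3: move forward 2/3 (blocked), now at (x=4, y=0)
  L: turn left, now facing West
  R: turn right, now facing North
  F2: move forward 0/2 (blocked), now at (x=4, y=0)
  R: turn right, now facing East
  F5: move forward 1/5 (blocked), now at (x=5, y=0)
Final: (x=5, y=0), facing East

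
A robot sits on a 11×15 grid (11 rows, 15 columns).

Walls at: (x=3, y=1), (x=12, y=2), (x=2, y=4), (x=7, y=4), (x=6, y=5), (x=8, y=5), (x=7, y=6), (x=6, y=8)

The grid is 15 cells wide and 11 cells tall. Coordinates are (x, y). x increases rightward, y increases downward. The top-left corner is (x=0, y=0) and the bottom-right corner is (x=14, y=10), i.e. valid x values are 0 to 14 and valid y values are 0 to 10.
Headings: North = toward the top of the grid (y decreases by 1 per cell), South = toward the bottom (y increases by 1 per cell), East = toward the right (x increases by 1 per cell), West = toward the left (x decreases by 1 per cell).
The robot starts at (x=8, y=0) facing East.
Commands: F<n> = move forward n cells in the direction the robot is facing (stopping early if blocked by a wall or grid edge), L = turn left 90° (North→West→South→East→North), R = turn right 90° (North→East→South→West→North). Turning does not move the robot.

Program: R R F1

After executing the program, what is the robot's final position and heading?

Answer: Final position: (x=7, y=0), facing West

Derivation:
Start: (x=8, y=0), facing East
  R: turn right, now facing South
  R: turn right, now facing West
  F1: move forward 1, now at (x=7, y=0)
Final: (x=7, y=0), facing West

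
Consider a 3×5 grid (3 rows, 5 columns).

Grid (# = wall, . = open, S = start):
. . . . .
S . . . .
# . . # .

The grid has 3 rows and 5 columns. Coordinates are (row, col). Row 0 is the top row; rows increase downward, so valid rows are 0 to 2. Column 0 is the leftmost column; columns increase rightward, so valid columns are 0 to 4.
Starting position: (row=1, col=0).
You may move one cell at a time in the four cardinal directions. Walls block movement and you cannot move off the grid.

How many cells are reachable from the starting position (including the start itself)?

BFS flood-fill from (row=1, col=0):
  Distance 0: (row=1, col=0)
  Distance 1: (row=0, col=0), (row=1, col=1)
  Distance 2: (row=0, col=1), (row=1, col=2), (row=2, col=1)
  Distance 3: (row=0, col=2), (row=1, col=3), (row=2, col=2)
  Distance 4: (row=0, col=3), (row=1, col=4)
  Distance 5: (row=0, col=4), (row=2, col=4)
Total reachable: 13 (grid has 13 open cells total)

Answer: Reachable cells: 13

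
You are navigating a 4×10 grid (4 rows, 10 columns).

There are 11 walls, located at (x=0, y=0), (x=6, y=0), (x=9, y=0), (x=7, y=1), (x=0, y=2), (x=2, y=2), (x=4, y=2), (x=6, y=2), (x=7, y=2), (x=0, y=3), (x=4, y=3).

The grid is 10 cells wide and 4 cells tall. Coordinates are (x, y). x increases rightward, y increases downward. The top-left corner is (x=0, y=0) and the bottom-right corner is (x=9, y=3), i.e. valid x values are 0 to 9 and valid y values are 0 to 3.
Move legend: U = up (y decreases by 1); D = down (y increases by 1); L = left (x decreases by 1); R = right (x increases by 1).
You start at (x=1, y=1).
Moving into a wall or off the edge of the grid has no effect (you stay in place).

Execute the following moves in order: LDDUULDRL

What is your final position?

Answer: Final position: (x=0, y=1)

Derivation:
Start: (x=1, y=1)
  L (left): (x=1, y=1) -> (x=0, y=1)
  D (down): blocked, stay at (x=0, y=1)
  D (down): blocked, stay at (x=0, y=1)
  U (up): blocked, stay at (x=0, y=1)
  U (up): blocked, stay at (x=0, y=1)
  L (left): blocked, stay at (x=0, y=1)
  D (down): blocked, stay at (x=0, y=1)
  R (right): (x=0, y=1) -> (x=1, y=1)
  L (left): (x=1, y=1) -> (x=0, y=1)
Final: (x=0, y=1)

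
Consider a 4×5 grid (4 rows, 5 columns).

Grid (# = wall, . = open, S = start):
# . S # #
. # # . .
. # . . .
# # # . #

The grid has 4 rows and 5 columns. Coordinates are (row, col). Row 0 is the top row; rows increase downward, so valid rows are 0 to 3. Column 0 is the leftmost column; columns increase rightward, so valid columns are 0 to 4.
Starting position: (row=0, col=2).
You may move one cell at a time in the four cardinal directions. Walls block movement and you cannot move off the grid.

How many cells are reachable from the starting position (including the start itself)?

Answer: Reachable cells: 2

Derivation:
BFS flood-fill from (row=0, col=2):
  Distance 0: (row=0, col=2)
  Distance 1: (row=0, col=1)
Total reachable: 2 (grid has 10 open cells total)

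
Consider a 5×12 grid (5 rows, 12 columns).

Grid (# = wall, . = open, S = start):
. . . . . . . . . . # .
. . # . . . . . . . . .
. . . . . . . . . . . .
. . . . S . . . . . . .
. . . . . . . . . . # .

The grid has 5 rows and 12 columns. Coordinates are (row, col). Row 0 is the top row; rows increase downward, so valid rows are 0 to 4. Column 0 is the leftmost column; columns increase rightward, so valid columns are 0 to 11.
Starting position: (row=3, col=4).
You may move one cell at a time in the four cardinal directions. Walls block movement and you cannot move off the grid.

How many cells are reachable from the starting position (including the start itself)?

Answer: Reachable cells: 57

Derivation:
BFS flood-fill from (row=3, col=4):
  Distance 0: (row=3, col=4)
  Distance 1: (row=2, col=4), (row=3, col=3), (row=3, col=5), (row=4, col=4)
  Distance 2: (row=1, col=4), (row=2, col=3), (row=2, col=5), (row=3, col=2), (row=3, col=6), (row=4, col=3), (row=4, col=5)
  Distance 3: (row=0, col=4), (row=1, col=3), (row=1, col=5), (row=2, col=2), (row=2, col=6), (row=3, col=1), (row=3, col=7), (row=4, col=2), (row=4, col=6)
  Distance 4: (row=0, col=3), (row=0, col=5), (row=1, col=6), (row=2, col=1), (row=2, col=7), (row=3, col=0), (row=3, col=8), (row=4, col=1), (row=4, col=7)
  Distance 5: (row=0, col=2), (row=0, col=6), (row=1, col=1), (row=1, col=7), (row=2, col=0), (row=2, col=8), (row=3, col=9), (row=4, col=0), (row=4, col=8)
  Distance 6: (row=0, col=1), (row=0, col=7), (row=1, col=0), (row=1, col=8), (row=2, col=9), (row=3, col=10), (row=4, col=9)
  Distance 7: (row=0, col=0), (row=0, col=8), (row=1, col=9), (row=2, col=10), (row=3, col=11)
  Distance 8: (row=0, col=9), (row=1, col=10), (row=2, col=11), (row=4, col=11)
  Distance 9: (row=1, col=11)
  Distance 10: (row=0, col=11)
Total reachable: 57 (grid has 57 open cells total)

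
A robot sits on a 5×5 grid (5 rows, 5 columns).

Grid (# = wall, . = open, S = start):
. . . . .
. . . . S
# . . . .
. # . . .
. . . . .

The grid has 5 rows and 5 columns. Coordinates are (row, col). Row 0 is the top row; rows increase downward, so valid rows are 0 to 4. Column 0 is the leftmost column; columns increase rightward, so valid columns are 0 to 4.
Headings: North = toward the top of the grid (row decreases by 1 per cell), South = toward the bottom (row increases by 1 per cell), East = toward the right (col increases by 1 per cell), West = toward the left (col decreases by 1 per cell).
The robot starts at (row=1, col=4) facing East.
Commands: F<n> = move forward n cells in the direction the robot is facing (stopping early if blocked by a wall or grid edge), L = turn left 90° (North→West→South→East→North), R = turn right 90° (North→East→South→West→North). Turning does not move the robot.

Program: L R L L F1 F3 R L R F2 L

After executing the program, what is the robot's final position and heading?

Answer: Final position: (row=0, col=0), facing West

Derivation:
Start: (row=1, col=4), facing East
  L: turn left, now facing North
  R: turn right, now facing East
  L: turn left, now facing North
  L: turn left, now facing West
  F1: move forward 1, now at (row=1, col=3)
  F3: move forward 3, now at (row=1, col=0)
  R: turn right, now facing North
  L: turn left, now facing West
  R: turn right, now facing North
  F2: move forward 1/2 (blocked), now at (row=0, col=0)
  L: turn left, now facing West
Final: (row=0, col=0), facing West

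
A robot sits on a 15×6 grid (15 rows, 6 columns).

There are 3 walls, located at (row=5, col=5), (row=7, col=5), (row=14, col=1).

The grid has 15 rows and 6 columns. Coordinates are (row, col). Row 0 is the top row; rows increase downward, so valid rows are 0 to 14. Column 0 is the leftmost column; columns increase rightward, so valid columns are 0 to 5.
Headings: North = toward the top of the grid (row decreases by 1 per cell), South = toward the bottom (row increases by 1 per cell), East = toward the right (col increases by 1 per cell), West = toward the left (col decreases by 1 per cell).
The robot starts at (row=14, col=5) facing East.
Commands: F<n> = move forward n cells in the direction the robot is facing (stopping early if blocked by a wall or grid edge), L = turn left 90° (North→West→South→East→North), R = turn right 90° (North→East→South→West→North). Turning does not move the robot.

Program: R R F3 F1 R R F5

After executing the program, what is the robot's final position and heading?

Start: (row=14, col=5), facing East
  R: turn right, now facing South
  R: turn right, now facing West
  F3: move forward 3, now at (row=14, col=2)
  F1: move forward 0/1 (blocked), now at (row=14, col=2)
  R: turn right, now facing North
  R: turn right, now facing East
  F5: move forward 3/5 (blocked), now at (row=14, col=5)
Final: (row=14, col=5), facing East

Answer: Final position: (row=14, col=5), facing East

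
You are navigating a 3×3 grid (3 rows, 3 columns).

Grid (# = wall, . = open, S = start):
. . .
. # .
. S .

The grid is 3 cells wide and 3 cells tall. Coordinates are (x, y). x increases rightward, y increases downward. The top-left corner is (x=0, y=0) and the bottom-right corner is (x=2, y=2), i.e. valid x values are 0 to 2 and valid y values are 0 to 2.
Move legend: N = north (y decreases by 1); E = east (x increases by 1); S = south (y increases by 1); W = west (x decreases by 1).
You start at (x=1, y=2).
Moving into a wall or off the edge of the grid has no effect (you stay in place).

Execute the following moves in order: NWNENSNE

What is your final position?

Answer: Final position: (x=1, y=0)

Derivation:
Start: (x=1, y=2)
  N (north): blocked, stay at (x=1, y=2)
  W (west): (x=1, y=2) -> (x=0, y=2)
  N (north): (x=0, y=2) -> (x=0, y=1)
  E (east): blocked, stay at (x=0, y=1)
  N (north): (x=0, y=1) -> (x=0, y=0)
  S (south): (x=0, y=0) -> (x=0, y=1)
  N (north): (x=0, y=1) -> (x=0, y=0)
  E (east): (x=0, y=0) -> (x=1, y=0)
Final: (x=1, y=0)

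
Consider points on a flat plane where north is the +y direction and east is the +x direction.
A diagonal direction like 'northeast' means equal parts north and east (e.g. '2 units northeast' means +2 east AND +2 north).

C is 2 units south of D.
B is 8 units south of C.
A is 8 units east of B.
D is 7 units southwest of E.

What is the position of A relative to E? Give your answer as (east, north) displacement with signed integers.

Place E at the origin (east=0, north=0).
  D is 7 units southwest of E: delta (east=-7, north=-7); D at (east=-7, north=-7).
  C is 2 units south of D: delta (east=+0, north=-2); C at (east=-7, north=-9).
  B is 8 units south of C: delta (east=+0, north=-8); B at (east=-7, north=-17).
  A is 8 units east of B: delta (east=+8, north=+0); A at (east=1, north=-17).
Therefore A relative to E: (east=1, north=-17).

Answer: A is at (east=1, north=-17) relative to E.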